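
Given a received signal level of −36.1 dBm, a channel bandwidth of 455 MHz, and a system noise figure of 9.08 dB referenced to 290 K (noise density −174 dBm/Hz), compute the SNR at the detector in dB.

42.2 dB

Noise floor: N = −174 + 10 log₁₀(B) + NF
10 log₁₀(4.55×10⁸) = 86.58 dB
N = −174 + 86.58 + 9.08 = −78.34 dBm
SNR = P_sig − N = −36.1 − (−78.34) = 42.24 dB → 42.2 dB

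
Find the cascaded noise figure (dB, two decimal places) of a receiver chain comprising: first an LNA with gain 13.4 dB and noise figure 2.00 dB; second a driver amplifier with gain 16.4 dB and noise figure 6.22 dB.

Convert to linear (a loss of L dB is a gain of −L dB): F_i = 10^(NF_i/10), G_i = 10^(G_i,dB/10)
  Stage 1: F_1 = 10^(2.00/10) = 1.585, G_1 = 10^(13.4/10) = 21.88
  Stage 2: F_2 = 10^(6.22/10) = 4.188, G_2 = 10^(16.4/10) = 43.65
Friis cascade:
  F = 1.585 + (4.188 − 1)/21.88 = 1.731
NF = 10 log₁₀(1.731) = 2.38 dB

2.38 dB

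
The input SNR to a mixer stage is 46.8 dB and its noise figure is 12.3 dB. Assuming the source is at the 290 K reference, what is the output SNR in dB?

34.5 dB

By definition F = SNR_in/SNR_out, so in dB: SNR_out = SNR_in − NF
SNR_out = 46.8 − 12.3 = 34.5 dB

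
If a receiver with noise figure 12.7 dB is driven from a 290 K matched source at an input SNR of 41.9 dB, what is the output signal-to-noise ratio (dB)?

By definition F = SNR_in/SNR_out, so in dB: SNR_out = SNR_in − NF
SNR_out = 41.9 − 12.7 = 29.2 dB

29.2 dB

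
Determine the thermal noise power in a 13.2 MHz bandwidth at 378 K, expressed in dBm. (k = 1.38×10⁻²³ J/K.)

P_n = kTB = 1.38×10⁻²³ × 378 × 1.32×10⁷ = 6.89×10⁻¹⁴ W
In dBm: 10 log₁₀(6.89×10⁻¹⁴ / 10⁻³) = −101.6 dBm

−101.6 dBm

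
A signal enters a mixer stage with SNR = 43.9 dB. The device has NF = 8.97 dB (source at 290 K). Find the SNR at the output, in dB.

By definition F = SNR_in/SNR_out, so in dB: SNR_out = SNR_in − NF
SNR_out = 43.9 − 8.97 = 34.93 dB

34.93 dB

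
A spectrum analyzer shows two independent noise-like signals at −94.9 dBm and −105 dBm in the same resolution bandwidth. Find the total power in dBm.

Convert to linear, add, convert back:
P₁ = 3.24×10⁻¹³ W, P₂ = 3.16×10⁻¹⁴ W
P_tot = 3.55×10⁻¹³ W → 10 log₁₀(P_tot / 10⁻³) = −94.5 dBm

−94.5 dBm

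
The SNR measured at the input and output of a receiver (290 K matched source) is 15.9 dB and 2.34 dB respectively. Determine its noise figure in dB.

13.56 dB

NF (dB) = SNR_in(dB) − SNR_out(dB) when the source is at T₀
NF = 15.9 − 2.34 = 13.56 dB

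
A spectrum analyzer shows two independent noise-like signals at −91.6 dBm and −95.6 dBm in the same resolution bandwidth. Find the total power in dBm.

Convert to linear, add, convert back:
P₁ = 6.92×10⁻¹³ W, P₂ = 2.75×10⁻¹³ W
P_tot = 9.67×10⁻¹³ W → 10 log₁₀(P_tot / 10⁻³) = −90.1 dBm

−90.1 dBm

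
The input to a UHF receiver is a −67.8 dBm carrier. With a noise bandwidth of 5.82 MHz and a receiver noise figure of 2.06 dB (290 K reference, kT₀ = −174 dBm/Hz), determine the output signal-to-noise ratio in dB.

36.5 dB

Noise floor: N = −174 + 10 log₁₀(B) + NF
10 log₁₀(5.82×10⁶) = 67.65 dB
N = −174 + 67.65 + 2.06 = −104.29 dBm
SNR = P_sig − N = −67.8 − (−104.29) = 36.49 dB → 36.5 dB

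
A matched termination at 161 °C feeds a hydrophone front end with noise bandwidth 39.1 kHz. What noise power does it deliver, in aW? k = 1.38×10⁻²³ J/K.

234 aW

T = 161 °C + 273.15 = 434.15 K
P_n = kTB = 1.38×10⁻²³ × 434.15 × 3.91×10⁴ = 2.34×10⁻¹⁶ W = 234 aW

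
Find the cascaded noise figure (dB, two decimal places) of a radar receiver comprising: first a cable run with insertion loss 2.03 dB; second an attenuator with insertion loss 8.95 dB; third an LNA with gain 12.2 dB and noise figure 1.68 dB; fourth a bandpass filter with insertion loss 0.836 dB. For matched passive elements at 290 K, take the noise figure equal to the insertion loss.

Convert to linear (a loss of L dB is a gain of −L dB): F_i = 10^(NF_i/10), G_i = 10^(G_i,dB/10)
  Stage 1: F_1 = 10^(2.03/10) = 1.596, G_1 = 10^(−2.03/10) = 0.6266
  Stage 2: F_2 = 10^(8.95/10) = 7.852, G_2 = 10^(−8.95/10) = 0.1274
  Stage 3: F_3 = 10^(1.68/10) = 1.472, G_3 = 10^(12.2/10) = 16.60
  Stage 4: F_4 = 10^(0.836/10) = 1.212, G_4 = 10^(−0.836/10) = 0.8249
Friis cascade:
  F = 1.596 + (7.852 − 1)/0.6266 + (1.472 − 1)/0.07980 + (1.212 − 1)/1.324 = 18.61
NF = 10 log₁₀(18.61) = 12.70 dB

12.70 dB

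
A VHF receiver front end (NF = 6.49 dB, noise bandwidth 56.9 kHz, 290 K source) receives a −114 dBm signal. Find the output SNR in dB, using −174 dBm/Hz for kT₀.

Noise floor: N = −174 + 10 log₁₀(B) + NF
10 log₁₀(5.69×10⁴) = 47.55 dB
N = −174 + 47.55 + 6.49 = −119.96 dBm
SNR = P_sig − N = −114 − (−119.96) = 5.96 dB → 6.0 dB

6.0 dB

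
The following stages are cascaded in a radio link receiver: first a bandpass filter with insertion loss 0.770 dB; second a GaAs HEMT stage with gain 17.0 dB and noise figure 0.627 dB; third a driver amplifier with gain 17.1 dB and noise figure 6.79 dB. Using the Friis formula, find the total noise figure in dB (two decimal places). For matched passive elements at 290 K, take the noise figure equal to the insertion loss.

1.67 dB

Convert to linear (a loss of L dB is a gain of −L dB): F_i = 10^(NF_i/10), G_i = 10^(G_i,dB/10)
  Stage 1: F_1 = 10^(0.770/10) = 1.194, G_1 = 10^(−0.770/10) = 0.8375
  Stage 2: F_2 = 10^(0.627/10) = 1.155, G_2 = 10^(17.0/10) = 50.12
  Stage 3: F_3 = 10^(6.79/10) = 4.775, G_3 = 10^(17.1/10) = 51.29
Friis cascade:
  F = 1.194 + (1.155 − 1)/0.8375 + (4.775 − 1)/41.98 = 1.469
NF = 10 log₁₀(1.469) = 1.67 dB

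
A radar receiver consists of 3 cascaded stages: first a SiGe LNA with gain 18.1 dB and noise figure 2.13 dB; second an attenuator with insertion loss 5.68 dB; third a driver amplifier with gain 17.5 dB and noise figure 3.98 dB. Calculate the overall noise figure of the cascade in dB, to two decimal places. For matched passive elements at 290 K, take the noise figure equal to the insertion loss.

2.46 dB

Convert to linear (a loss of L dB is a gain of −L dB): F_i = 10^(NF_i/10), G_i = 10^(G_i,dB/10)
  Stage 1: F_1 = 10^(2.13/10) = 1.633, G_1 = 10^(18.1/10) = 64.57
  Stage 2: F_2 = 10^(5.68/10) = 3.698, G_2 = 10^(−5.68/10) = 0.2704
  Stage 3: F_3 = 10^(3.98/10) = 2.500, G_3 = 10^(17.5/10) = 56.23
Friis cascade:
  F = 1.633 + (3.698 − 1)/64.57 + (2.500 − 1)/17.46 = 1.761
NF = 10 log₁₀(1.761) = 2.46 dB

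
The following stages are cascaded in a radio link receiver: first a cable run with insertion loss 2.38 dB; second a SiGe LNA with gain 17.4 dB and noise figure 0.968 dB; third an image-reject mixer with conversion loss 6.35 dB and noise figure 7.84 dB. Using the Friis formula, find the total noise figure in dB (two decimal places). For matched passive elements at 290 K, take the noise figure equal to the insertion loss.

Convert to linear (a loss of L dB is a gain of −L dB): F_i = 10^(NF_i/10), G_i = 10^(G_i,dB/10)
  Stage 1: F_1 = 10^(2.38/10) = 1.730, G_1 = 10^(−2.38/10) = 0.5781
  Stage 2: F_2 = 10^(0.968/10) = 1.250, G_2 = 10^(17.4/10) = 54.95
  Stage 3: F_3 = 10^(7.84/10) = 6.081, G_3 = 10^(−6.35/10) = 0.2317
Friis cascade:
  F = 1.730 + (1.250 − 1)/0.5781 + (6.081 − 1)/31.77 = 2.322
NF = 10 log₁₀(2.322) = 3.66 dB

3.66 dB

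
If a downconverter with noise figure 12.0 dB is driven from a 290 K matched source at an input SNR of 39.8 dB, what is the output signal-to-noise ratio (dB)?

By definition F = SNR_in/SNR_out, so in dB: SNR_out = SNR_in − NF
SNR_out = 39.8 − 12.0 = 27.8 dB

27.8 dB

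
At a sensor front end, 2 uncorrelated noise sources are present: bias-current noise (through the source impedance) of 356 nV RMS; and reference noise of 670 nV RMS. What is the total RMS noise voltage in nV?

759 nV

Uncorrelated sources add in power (mean-square): V_tot = √(ΣV_i²)
V_tot = √[(3.56×10⁻⁷)² + (6.70×10⁻⁷)²] = 7.59×10⁻⁷ V = 759 nV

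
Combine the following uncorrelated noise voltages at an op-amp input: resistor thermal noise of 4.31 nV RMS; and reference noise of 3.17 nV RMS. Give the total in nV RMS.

5.35 nV

Uncorrelated sources add in power (mean-square): V_tot = √(ΣV_i²)
V_tot = √[(4.31×10⁻⁹)² + (3.17×10⁻⁹)²] = 5.35×10⁻⁹ V = 5.35 nV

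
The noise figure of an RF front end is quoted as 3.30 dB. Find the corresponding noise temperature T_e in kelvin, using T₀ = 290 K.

F = 10^(3.30/10) = 2.13796
T_e = (F − 1)·T₀ = (2.13796 − 1) × 290 = 330 K

330 K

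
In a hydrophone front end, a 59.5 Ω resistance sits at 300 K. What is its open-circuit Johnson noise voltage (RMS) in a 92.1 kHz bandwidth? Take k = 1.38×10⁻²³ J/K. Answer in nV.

301 nV

V_n = √(4kTRB)
4kTRB = 4 × 1.38×10⁻²³ × 300 × 5.95×10¹ × 9.21×10⁴ = 9.07×10⁻¹⁴ V²
V_n = √(9.07×10⁻¹⁴) = 3.01×10⁻⁷ V = 301 nV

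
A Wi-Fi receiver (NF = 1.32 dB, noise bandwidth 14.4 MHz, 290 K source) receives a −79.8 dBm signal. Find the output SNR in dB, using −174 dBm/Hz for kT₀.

21.3 dB

Noise floor: N = −174 + 10 log₁₀(B) + NF
10 log₁₀(1.44×10⁷) = 71.58 dB
N = −174 + 71.58 + 1.32 = −101.10 dBm
SNR = P_sig − N = −79.8 − (−101.10) = 21.30 dB → 21.3 dB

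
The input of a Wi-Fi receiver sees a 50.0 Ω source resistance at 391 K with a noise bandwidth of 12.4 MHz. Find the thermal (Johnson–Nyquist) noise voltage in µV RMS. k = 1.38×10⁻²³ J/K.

V_n = √(4kTRB)
4kTRB = 4 × 1.38×10⁻²³ × 391 × 5.00×10¹ × 1.24×10⁷ = 1.34×10⁻¹¹ V²
V_n = √(1.34×10⁻¹¹) = 3.66×10⁻⁶ V = 3.66 µV

3.66 µV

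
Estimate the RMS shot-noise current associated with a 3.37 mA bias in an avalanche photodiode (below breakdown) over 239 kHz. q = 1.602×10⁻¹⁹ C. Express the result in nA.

16.1 nA

I_n = √(2qI·B)
2qI·B = 2 × 1.602×10⁻¹⁹ × 3.37×10⁻³ × 2.39×10⁵ = 2.58×10⁻¹⁶ A²
I_n = √(2.58×10⁻¹⁶) = 1.61×10⁻⁸ A = 16.1 nA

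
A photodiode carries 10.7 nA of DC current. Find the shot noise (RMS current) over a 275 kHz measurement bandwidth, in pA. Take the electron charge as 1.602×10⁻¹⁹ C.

I_n = √(2qI·B)
2qI·B = 2 × 1.602×10⁻¹⁹ × 1.07×10⁻⁸ × 2.75×10⁵ = 9.43×10⁻²² A²
I_n = √(9.43×10⁻²²) = 3.07×10⁻¹¹ A = 30.7 pA

30.7 pA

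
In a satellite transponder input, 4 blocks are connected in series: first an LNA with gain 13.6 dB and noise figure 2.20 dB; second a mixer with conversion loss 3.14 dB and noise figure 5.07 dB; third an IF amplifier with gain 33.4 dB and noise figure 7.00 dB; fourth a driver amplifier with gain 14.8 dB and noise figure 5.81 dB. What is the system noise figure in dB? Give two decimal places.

3.26 dB

Convert to linear (a loss of L dB is a gain of −L dB): F_i = 10^(NF_i/10), G_i = 10^(G_i,dB/10)
  Stage 1: F_1 = 10^(2.20/10) = 1.660, G_1 = 10^(13.6/10) = 22.91
  Stage 2: F_2 = 10^(5.07/10) = 3.214, G_2 = 10^(−3.14/10) = 0.4853
  Stage 3: F_3 = 10^(7.00/10) = 5.012, G_3 = 10^(33.4/10) = 2188
  Stage 4: F_4 = 10^(5.81/10) = 3.811, G_4 = 10^(14.8/10) = 30.20
Friis cascade:
  F = 1.660 + (3.214 − 1)/22.91 + (5.012 − 1)/11.12 + (3.811 − 1)/2.432×10⁴ = 2.117
NF = 10 log₁₀(2.117) = 3.26 dB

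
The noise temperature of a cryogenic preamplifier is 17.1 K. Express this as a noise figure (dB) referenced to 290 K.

F = 1 + T_e/T₀ = 1 + 17.1/290 = 1.05897
NF = 10 log₁₀(1.05897) = 0.249 dB

0.249 dB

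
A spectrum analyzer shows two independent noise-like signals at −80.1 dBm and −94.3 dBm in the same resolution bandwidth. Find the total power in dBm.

−79.9 dBm

Convert to linear, add, convert back:
P₁ = 9.77×10⁻¹² W, P₂ = 3.72×10⁻¹³ W
P_tot = 1.01×10⁻¹¹ W → 10 log₁₀(P_tot / 10⁻³) = −79.9 dBm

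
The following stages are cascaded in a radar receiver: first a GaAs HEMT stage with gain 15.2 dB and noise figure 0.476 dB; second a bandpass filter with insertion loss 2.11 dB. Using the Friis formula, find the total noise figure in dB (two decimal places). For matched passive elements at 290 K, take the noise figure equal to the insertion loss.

0.55 dB

Convert to linear (a loss of L dB is a gain of −L dB): F_i = 10^(NF_i/10), G_i = 10^(G_i,dB/10)
  Stage 1: F_1 = 10^(0.476/10) = 1.116, G_1 = 10^(15.2/10) = 33.11
  Stage 2: F_2 = 10^(2.11/10) = 1.626, G_2 = 10^(−2.11/10) = 0.6152
Friis cascade:
  F = 1.116 + (1.626 − 1)/33.11 = 1.135
NF = 10 log₁₀(1.135) = 0.55 dB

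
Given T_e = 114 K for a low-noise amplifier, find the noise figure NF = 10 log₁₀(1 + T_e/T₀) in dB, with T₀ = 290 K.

F = 1 + T_e/T₀ = 1 + 114/290 = 1.3931
NF = 10 log₁₀(1.3931) = 1.44 dB

1.44 dB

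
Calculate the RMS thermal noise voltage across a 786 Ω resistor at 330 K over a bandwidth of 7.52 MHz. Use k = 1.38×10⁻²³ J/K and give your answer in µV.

10.4 µV

V_n = √(4kTRB)
4kTRB = 4 × 1.38×10⁻²³ × 330 × 7.86×10² × 7.52×10⁶ = 1.08×10⁻¹⁰ V²
V_n = √(1.08×10⁻¹⁰) = 1.04×10⁻⁵ V = 10.4 µV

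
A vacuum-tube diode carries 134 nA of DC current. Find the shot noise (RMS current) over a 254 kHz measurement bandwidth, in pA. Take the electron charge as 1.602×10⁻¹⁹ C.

I_n = √(2qI·B)
2qI·B = 2 × 1.602×10⁻¹⁹ × 1.34×10⁻⁷ × 2.54×10⁵ = 1.09×10⁻²⁰ A²
I_n = √(1.09×10⁻²⁰) = 1.04×10⁻¹⁰ A = 104 pA

104 pA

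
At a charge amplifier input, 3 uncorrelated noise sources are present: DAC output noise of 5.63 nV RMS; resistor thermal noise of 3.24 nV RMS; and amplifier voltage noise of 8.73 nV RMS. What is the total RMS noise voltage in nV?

Uncorrelated sources add in power (mean-square): V_tot = √(ΣV_i²)
V_tot = √[(5.63×10⁻⁹)² + (3.24×10⁻⁹)² + (8.73×10⁻⁹)²] = 1.09×10⁻⁸ V = 10.9 nV

10.9 nV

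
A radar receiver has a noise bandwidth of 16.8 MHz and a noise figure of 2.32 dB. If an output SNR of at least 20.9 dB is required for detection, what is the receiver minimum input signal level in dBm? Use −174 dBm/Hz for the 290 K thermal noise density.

−78.5 dBm

Sensitivity = −174 + 10 log₁₀(B) + NF + SNR_min
= −174 + 72.25 + 2.32 + 20.9
= −78.53 dBm → −78.5 dBm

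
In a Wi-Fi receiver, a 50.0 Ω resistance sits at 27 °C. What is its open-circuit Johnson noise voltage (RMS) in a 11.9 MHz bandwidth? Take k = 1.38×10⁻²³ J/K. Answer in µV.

3.14 µV

T = 27 °C + 273.15 = 300.15 K
V_n = √(4kTRB)
4kTRB = 4 × 1.38×10⁻²³ × 300.15 × 5.00×10¹ × 1.19×10⁷ = 9.86×10⁻¹² V²
V_n = √(9.86×10⁻¹²) = 3.14×10⁻⁶ V = 3.14 µV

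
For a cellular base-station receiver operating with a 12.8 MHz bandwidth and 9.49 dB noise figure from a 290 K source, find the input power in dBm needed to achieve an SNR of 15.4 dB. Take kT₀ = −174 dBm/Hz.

Sensitivity = −174 + 10 log₁₀(B) + NF + SNR_min
= −174 + 71.07 + 9.49 + 15.4
= −78.04 dBm → −78.0 dBm

−78.0 dBm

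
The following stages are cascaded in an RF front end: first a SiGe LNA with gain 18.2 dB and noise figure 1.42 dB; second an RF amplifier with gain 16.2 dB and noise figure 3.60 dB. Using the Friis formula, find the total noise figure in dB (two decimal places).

Convert to linear (a loss of L dB is a gain of −L dB): F_i = 10^(NF_i/10), G_i = 10^(G_i,dB/10)
  Stage 1: F_1 = 10^(1.42/10) = 1.387, G_1 = 10^(18.2/10) = 66.07
  Stage 2: F_2 = 10^(3.60/10) = 2.291, G_2 = 10^(16.2/10) = 41.69
Friis cascade:
  F = 1.387 + (2.291 − 1)/66.07 = 1.406
NF = 10 log₁₀(1.406) = 1.48 dB

1.48 dB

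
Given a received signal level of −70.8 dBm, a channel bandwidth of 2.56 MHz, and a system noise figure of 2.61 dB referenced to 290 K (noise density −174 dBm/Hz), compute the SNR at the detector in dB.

36.5 dB

Noise floor: N = −174 + 10 log₁₀(B) + NF
10 log₁₀(2.56×10⁶) = 64.08 dB
N = −174 + 64.08 + 2.61 = −107.31 dBm
SNR = P_sig − N = −70.8 − (−107.31) = 36.51 dB → 36.5 dB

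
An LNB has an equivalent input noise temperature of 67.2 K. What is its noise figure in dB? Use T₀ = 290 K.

F = 1 + T_e/T₀ = 1 + 67.2/290 = 1.23172
NF = 10 log₁₀(1.23172) = 0.905 dB

0.905 dB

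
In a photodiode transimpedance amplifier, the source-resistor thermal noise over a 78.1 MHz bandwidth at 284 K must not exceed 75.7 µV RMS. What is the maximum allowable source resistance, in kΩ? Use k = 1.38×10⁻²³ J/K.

4.68 kΩ

Johnson–Nyquist: V_n = √(4kTRB) ⇒ R = V_n² / (4kTB)
4kTB = 4 × 1.38×10⁻²³ × 284 × 7.81×10⁷ = 1.22×10⁻¹²
R = (7.57×10⁻⁵)² / 1.22×10⁻¹² = 4.68×10³ Ω = 4.68 kΩ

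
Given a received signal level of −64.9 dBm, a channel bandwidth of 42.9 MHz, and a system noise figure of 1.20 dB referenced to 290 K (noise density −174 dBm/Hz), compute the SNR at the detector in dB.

31.6 dB

Noise floor: N = −174 + 10 log₁₀(B) + NF
10 log₁₀(4.29×10⁷) = 76.32 dB
N = −174 + 76.32 + 1.20 = −96.48 dBm
SNR = P_sig − N = −64.9 − (−96.48) = 31.58 dB → 31.6 dB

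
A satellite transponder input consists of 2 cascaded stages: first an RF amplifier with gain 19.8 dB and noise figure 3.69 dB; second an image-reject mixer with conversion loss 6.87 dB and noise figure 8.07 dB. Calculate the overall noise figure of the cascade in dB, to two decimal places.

3.79 dB

Convert to linear (a loss of L dB is a gain of −L dB): F_i = 10^(NF_i/10), G_i = 10^(G_i,dB/10)
  Stage 1: F_1 = 10^(3.69/10) = 2.339, G_1 = 10^(19.8/10) = 95.50
  Stage 2: F_2 = 10^(8.07/10) = 6.412, G_2 = 10^(−6.87/10) = 0.2056
Friis cascade:
  F = 2.339 + (6.412 − 1)/95.50 = 2.396
NF = 10 log₁₀(2.396) = 3.79 dB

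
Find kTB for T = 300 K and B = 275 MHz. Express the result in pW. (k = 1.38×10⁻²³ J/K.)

1.14 pW

P_n = kTB = 1.38×10⁻²³ × 300 × 2.75×10⁸ = 1.14×10⁻¹² W = 1.14 pW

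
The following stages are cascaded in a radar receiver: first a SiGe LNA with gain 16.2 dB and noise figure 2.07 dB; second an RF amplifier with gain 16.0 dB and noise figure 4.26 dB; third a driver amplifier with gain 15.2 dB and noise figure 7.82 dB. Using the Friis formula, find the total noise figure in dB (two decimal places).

2.18 dB

Convert to linear (a loss of L dB is a gain of −L dB): F_i = 10^(NF_i/10), G_i = 10^(G_i,dB/10)
  Stage 1: F_1 = 10^(2.07/10) = 1.611, G_1 = 10^(16.2/10) = 41.69
  Stage 2: F_2 = 10^(4.26/10) = 2.667, G_2 = 10^(16.0/10) = 39.81
  Stage 3: F_3 = 10^(7.82/10) = 6.053, G_3 = 10^(15.2/10) = 33.11
Friis cascade:
  F = 1.611 + (2.667 − 1)/41.69 + (6.053 − 1)/1660 = 1.654
NF = 10 log₁₀(1.654) = 2.18 dB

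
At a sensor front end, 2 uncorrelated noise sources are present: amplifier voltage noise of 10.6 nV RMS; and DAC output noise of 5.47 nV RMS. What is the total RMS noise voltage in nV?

11.9 nV

Uncorrelated sources add in power (mean-square): V_tot = √(ΣV_i²)
V_tot = √[(1.06×10⁻⁸)² + (5.47×10⁻⁹)²] = 1.19×10⁻⁸ V = 11.9 nV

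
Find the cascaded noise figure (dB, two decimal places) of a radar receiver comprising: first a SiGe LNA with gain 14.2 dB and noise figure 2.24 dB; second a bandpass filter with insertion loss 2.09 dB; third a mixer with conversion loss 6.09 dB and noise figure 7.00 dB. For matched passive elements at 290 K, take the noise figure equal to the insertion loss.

2.89 dB

Convert to linear (a loss of L dB is a gain of −L dB): F_i = 10^(NF_i/10), G_i = 10^(G_i,dB/10)
  Stage 1: F_1 = 10^(2.24/10) = 1.675, G_1 = 10^(14.2/10) = 26.30
  Stage 2: F_2 = 10^(2.09/10) = 1.618, G_2 = 10^(−2.09/10) = 0.6180
  Stage 3: F_3 = 10^(7.00/10) = 5.012, G_3 = 10^(−6.09/10) = 0.2460
Friis cascade:
  F = 1.675 + (1.618 − 1)/26.30 + (5.012 − 1)/16.26 = 1.945
NF = 10 log₁₀(1.945) = 2.89 dB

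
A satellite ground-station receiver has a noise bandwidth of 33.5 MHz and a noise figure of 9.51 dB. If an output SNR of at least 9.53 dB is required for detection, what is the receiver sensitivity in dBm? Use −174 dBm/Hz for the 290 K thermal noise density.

Sensitivity = −174 + 10 log₁₀(B) + NF + SNR_min
= −174 + 75.25 + 9.51 + 9.53
= −79.71 dBm → −79.7 dBm

−79.7 dBm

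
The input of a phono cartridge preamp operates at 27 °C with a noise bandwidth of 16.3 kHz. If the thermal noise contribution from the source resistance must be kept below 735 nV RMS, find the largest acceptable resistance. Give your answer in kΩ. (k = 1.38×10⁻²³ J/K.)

T = 27 °C + 273.15 = 300.15 K
Johnson–Nyquist: V_n = √(4kTRB) ⇒ R = V_n² / (4kTB)
4kTB = 4 × 1.38×10⁻²³ × 300.15 × 1.63×10⁴ = 2.70×10⁻¹⁶
R = (7.35×10⁻⁷)² / 2.70×10⁻¹⁶ = 2.00×10³ Ω = 2.00 kΩ

2.00 kΩ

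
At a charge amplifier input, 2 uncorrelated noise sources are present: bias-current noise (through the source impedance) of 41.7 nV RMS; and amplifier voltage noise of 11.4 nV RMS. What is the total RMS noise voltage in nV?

43.2 nV

Uncorrelated sources add in power (mean-square): V_tot = √(ΣV_i²)
V_tot = √[(4.17×10⁻⁸)² + (1.14×10⁻⁸)²] = 4.32×10⁻⁸ V = 43.2 nV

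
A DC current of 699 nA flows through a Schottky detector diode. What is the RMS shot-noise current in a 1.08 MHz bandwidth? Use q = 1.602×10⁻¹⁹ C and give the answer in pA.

I_n = √(2qI·B)
2qI·B = 2 × 1.602×10⁻¹⁹ × 6.99×10⁻⁷ × 1.08×10⁶ = 2.42×10⁻¹⁹ A²
I_n = √(2.42×10⁻¹⁹) = 4.92×10⁻¹⁰ A = 492 pA

492 pA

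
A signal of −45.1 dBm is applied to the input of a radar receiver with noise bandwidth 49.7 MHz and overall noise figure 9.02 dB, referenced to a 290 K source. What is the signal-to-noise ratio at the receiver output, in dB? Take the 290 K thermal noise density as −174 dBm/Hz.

Noise floor: N = −174 + 10 log₁₀(B) + NF
10 log₁₀(4.97×10⁷) = 76.96 dB
N = −174 + 76.96 + 9.02 = −88.02 dBm
SNR = P_sig − N = −45.1 − (−88.02) = 42.92 dB → 42.9 dB

42.9 dB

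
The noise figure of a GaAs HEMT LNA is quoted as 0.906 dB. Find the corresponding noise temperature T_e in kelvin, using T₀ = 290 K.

F = 10^(0.906/10) = 1.23197
T_e = (F − 1)·T₀ = (1.23197 − 1) × 290 = 67.3 K

67.3 K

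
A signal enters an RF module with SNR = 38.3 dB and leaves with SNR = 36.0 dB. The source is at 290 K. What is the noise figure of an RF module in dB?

2.3 dB

NF (dB) = SNR_in(dB) − SNR_out(dB) when the source is at T₀
NF = 38.3 − 36.0 = 2.3 dB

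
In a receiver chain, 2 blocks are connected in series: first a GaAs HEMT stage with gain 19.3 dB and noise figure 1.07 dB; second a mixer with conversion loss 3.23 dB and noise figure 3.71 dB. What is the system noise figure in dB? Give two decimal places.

1.12 dB

Convert to linear (a loss of L dB is a gain of −L dB): F_i = 10^(NF_i/10), G_i = 10^(G_i,dB/10)
  Stage 1: F_1 = 10^(1.07/10) = 1.279, G_1 = 10^(19.3/10) = 85.11
  Stage 2: F_2 = 10^(3.71/10) = 2.350, G_2 = 10^(−3.23/10) = 0.4753
Friis cascade:
  F = 1.279 + (2.350 − 1)/85.11 = 1.295
NF = 10 log₁₀(1.295) = 1.12 dB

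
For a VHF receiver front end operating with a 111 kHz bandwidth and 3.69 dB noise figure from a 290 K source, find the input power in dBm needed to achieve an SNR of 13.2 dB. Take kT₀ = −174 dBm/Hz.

−106.7 dBm

Sensitivity = −174 + 10 log₁₀(B) + NF + SNR_min
= −174 + 50.45 + 3.69 + 13.2
= −106.66 dBm → −106.7 dBm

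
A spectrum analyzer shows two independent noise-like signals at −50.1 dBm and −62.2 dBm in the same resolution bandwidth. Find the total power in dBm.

Convert to linear, add, convert back:
P₁ = 9.77×10⁻⁹ W, P₂ = 6.03×10⁻¹⁰ W
P_tot = 1.04×10⁻⁸ W → 10 log₁₀(P_tot / 10⁻³) = −49.8 dBm

−49.8 dBm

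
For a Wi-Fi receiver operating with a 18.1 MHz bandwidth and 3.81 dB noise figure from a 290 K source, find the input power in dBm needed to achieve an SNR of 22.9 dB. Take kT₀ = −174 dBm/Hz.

Sensitivity = −174 + 10 log₁₀(B) + NF + SNR_min
= −174 + 72.58 + 3.81 + 22.9
= −74.71 dBm → −74.7 dBm

−74.7 dBm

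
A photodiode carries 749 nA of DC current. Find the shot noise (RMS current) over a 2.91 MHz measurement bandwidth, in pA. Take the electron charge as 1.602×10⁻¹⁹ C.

I_n = √(2qI·B)
2qI·B = 2 × 1.602×10⁻¹⁹ × 7.49×10⁻⁷ × 2.91×10⁶ = 6.98×10⁻¹⁹ A²
I_n = √(6.98×10⁻¹⁹) = 8.36×10⁻¹⁰ A = 836 pA

836 pA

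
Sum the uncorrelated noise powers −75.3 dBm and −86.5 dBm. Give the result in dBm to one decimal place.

Convert to linear, add, convert back:
P₁ = 2.95×10⁻¹¹ W, P₂ = 2.24×10⁻¹² W
P_tot = 3.18×10⁻¹¹ W → 10 log₁₀(P_tot / 10⁻³) = −75.0 dBm

−75.0 dBm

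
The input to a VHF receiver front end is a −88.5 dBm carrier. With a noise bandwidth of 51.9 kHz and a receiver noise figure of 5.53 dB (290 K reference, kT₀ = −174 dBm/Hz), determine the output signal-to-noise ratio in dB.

32.8 dB

Noise floor: N = −174 + 10 log₁₀(B) + NF
10 log₁₀(5.19×10⁴) = 47.15 dB
N = −174 + 47.15 + 5.53 = −121.32 dBm
SNR = P_sig − N = −88.5 − (−121.32) = 32.82 dB → 32.8 dB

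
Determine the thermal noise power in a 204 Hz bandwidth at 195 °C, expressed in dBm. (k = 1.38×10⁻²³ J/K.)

T = 195 °C + 273.15 = 468.15 K
P_n = kTB = 1.38×10⁻²³ × 468.15 × 2.04×10² = 1.32×10⁻¹⁸ W
In dBm: 10 log₁₀(1.32×10⁻¹⁸ / 10⁻³) = −148.8 dBm

−148.8 dBm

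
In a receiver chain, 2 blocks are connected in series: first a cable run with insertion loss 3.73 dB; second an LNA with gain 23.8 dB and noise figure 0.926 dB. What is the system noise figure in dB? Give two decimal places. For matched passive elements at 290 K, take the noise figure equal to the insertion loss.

Convert to linear (a loss of L dB is a gain of −L dB): F_i = 10^(NF_i/10), G_i = 10^(G_i,dB/10)
  Stage 1: F_1 = 10^(3.73/10) = 2.360, G_1 = 10^(−3.73/10) = 0.4236
  Stage 2: F_2 = 10^(0.926/10) = 1.238, G_2 = 10^(23.8/10) = 239.9
Friis cascade:
  F = 2.360 + (1.238 − 1)/0.4236 = 2.921
NF = 10 log₁₀(2.921) = 4.66 dB

4.66 dB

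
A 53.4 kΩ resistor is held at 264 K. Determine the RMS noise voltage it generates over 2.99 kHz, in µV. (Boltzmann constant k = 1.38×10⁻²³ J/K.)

V_n = √(4kTRB)
4kTRB = 4 × 1.38×10⁻²³ × 264 × 5.34×10⁴ × 2.99×10³ = 2.33×10⁻¹² V²
V_n = √(2.33×10⁻¹²) = 1.53×10⁻⁶ V = 1.53 µV

1.53 µV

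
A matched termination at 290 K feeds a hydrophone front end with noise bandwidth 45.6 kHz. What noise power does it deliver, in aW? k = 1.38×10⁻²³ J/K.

P_n = kTB = 1.38×10⁻²³ × 290 × 4.56×10⁴ = 1.82×10⁻¹⁶ W = 182 aW

182 aW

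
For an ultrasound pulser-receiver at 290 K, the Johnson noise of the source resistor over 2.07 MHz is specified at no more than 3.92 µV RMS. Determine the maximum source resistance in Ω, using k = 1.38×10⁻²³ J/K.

Johnson–Nyquist: V_n = √(4kTRB) ⇒ R = V_n² / (4kTB)
4kTB = 4 × 1.38×10⁻²³ × 290 × 2.07×10⁶ = 3.31×10⁻¹⁴
R = (3.92×10⁻⁶)² / 3.31×10⁻¹⁴ = 4.64×10² Ω = 464 Ω

464 Ω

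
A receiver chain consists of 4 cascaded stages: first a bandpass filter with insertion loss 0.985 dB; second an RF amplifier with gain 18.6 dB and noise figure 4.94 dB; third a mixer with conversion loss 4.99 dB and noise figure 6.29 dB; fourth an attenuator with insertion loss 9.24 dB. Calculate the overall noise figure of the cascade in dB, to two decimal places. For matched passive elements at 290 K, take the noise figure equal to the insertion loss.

6.41 dB

Convert to linear (a loss of L dB is a gain of −L dB): F_i = 10^(NF_i/10), G_i = 10^(G_i,dB/10)
  Stage 1: F_1 = 10^(0.985/10) = 1.255, G_1 = 10^(−0.985/10) = 0.7971
  Stage 2: F_2 = 10^(4.94/10) = 3.119, G_2 = 10^(18.6/10) = 72.44
  Stage 3: F_3 = 10^(6.29/10) = 4.256, G_3 = 10^(−4.99/10) = 0.3170
  Stage 4: F_4 = 10^(9.24/10) = 8.395, G_4 = 10^(−9.24/10) = 0.1191
Friis cascade:
  F = 1.255 + (3.119 − 1)/0.7971 + (4.256 − 1)/57.74 + (8.395 − 1)/18.30 = 4.373
NF = 10 log₁₀(4.373) = 6.41 dB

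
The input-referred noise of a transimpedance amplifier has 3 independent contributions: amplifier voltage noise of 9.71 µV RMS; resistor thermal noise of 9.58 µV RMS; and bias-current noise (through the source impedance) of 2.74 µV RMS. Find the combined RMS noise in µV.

13.9 µV

Uncorrelated sources add in power (mean-square): V_tot = √(ΣV_i²)
V_tot = √[(9.71×10⁻⁶)² + (9.58×10⁻⁶)² + (2.74×10⁻⁶)²] = 1.39×10⁻⁵ V = 13.9 µV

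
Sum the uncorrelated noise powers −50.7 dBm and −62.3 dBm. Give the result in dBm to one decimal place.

−50.4 dBm

Convert to linear, add, convert back:
P₁ = 8.51×10⁻⁹ W, P₂ = 5.89×10⁻¹⁰ W
P_tot = 9.10×10⁻⁹ W → 10 log₁₀(P_tot / 10⁻³) = −50.4 dBm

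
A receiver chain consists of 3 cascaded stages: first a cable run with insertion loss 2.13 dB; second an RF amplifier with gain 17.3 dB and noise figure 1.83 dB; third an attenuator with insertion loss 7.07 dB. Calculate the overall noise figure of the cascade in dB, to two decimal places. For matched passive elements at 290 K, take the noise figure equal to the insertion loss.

4.17 dB

Convert to linear (a loss of L dB is a gain of −L dB): F_i = 10^(NF_i/10), G_i = 10^(G_i,dB/10)
  Stage 1: F_1 = 10^(2.13/10) = 1.633, G_1 = 10^(−2.13/10) = 0.6124
  Stage 2: F_2 = 10^(1.83/10) = 1.524, G_2 = 10^(17.3/10) = 53.70
  Stage 3: F_3 = 10^(7.07/10) = 5.093, G_3 = 10^(−7.07/10) = 0.1963
Friis cascade:
  F = 1.633 + (1.524 − 1)/0.6124 + (5.093 − 1)/32.89 = 2.613
NF = 10 log₁₀(2.613) = 4.17 dB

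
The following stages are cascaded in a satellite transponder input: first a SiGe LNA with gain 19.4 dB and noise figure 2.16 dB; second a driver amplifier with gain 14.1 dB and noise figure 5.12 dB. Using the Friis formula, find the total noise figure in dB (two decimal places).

2.23 dB

Convert to linear (a loss of L dB is a gain of −L dB): F_i = 10^(NF_i/10), G_i = 10^(G_i,dB/10)
  Stage 1: F_1 = 10^(2.16/10) = 1.644, G_1 = 10^(19.4/10) = 87.10
  Stage 2: F_2 = 10^(5.12/10) = 3.251, G_2 = 10^(14.1/10) = 25.70
Friis cascade:
  F = 1.644 + (3.251 − 1)/87.10 = 1.670
NF = 10 log₁₀(1.670) = 2.23 dB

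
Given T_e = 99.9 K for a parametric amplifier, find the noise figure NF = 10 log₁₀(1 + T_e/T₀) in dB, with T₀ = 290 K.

1.29 dB

F = 1 + T_e/T₀ = 1 + 99.9/290 = 1.34448
NF = 10 log₁₀(1.34448) = 1.29 dB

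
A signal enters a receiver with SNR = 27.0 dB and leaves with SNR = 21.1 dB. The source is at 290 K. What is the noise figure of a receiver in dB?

NF (dB) = SNR_in(dB) − SNR_out(dB) when the source is at T₀
NF = 27.0 − 21.1 = 5.9 dB

5.9 dB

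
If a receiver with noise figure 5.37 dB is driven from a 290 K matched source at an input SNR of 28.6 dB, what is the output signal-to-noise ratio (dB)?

By definition F = SNR_in/SNR_out, so in dB: SNR_out = SNR_in − NF
SNR_out = 28.6 − 5.37 = 23.23 dB

23.23 dB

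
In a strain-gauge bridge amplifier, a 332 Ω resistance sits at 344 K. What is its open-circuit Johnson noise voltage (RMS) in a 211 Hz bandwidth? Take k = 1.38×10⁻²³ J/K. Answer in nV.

36.5 nV

V_n = √(4kTRB)
4kTRB = 4 × 1.38×10⁻²³ × 344 × 3.32×10² × 2.11×10² = 1.33×10⁻¹⁵ V²
V_n = √(1.33×10⁻¹⁵) = 3.65×10⁻⁸ V = 36.5 nV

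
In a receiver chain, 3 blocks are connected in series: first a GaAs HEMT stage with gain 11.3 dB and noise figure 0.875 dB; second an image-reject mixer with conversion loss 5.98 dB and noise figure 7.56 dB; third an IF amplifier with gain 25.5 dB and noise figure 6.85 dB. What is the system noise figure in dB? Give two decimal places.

Convert to linear (a loss of L dB is a gain of −L dB): F_i = 10^(NF_i/10), G_i = 10^(G_i,dB/10)
  Stage 1: F_1 = 10^(0.875/10) = 1.223, G_1 = 10^(11.3/10) = 13.49
  Stage 2: F_2 = 10^(7.56/10) = 5.702, G_2 = 10^(−5.98/10) = 0.2523
  Stage 3: F_3 = 10^(6.85/10) = 4.842, G_3 = 10^(25.5/10) = 354.8
Friis cascade:
  F = 1.223 + (5.702 − 1)/13.49 + (4.842 − 1)/3.404 = 2.700
NF = 10 log₁₀(2.700) = 4.31 dB

4.31 dB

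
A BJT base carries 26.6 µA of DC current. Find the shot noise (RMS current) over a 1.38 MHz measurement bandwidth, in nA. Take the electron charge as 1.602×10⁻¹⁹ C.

3.43 nA

I_n = √(2qI·B)
2qI·B = 2 × 1.602×10⁻¹⁹ × 2.66×10⁻⁵ × 1.38×10⁶ = 1.18×10⁻¹⁷ A²
I_n = √(1.18×10⁻¹⁷) = 3.43×10⁻⁹ A = 3.43 nA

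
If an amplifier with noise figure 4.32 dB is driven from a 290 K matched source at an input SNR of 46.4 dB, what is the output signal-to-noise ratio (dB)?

By definition F = SNR_in/SNR_out, so in dB: SNR_out = SNR_in − NF
SNR_out = 46.4 − 4.32 = 42.08 dB

42.08 dB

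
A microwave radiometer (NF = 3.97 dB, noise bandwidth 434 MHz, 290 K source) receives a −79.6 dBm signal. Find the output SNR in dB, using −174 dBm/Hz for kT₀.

4.1 dB

Noise floor: N = −174 + 10 log₁₀(B) + NF
10 log₁₀(4.34×10⁸) = 86.37 dB
N = −174 + 86.37 + 3.97 = −83.66 dBm
SNR = P_sig − N = −79.6 − (−83.66) = 4.06 dB → 4.1 dB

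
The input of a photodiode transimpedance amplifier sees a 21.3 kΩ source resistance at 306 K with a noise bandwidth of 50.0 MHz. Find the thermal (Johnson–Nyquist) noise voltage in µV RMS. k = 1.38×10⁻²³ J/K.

134 µV

V_n = √(4kTRB)
4kTRB = 4 × 1.38×10⁻²³ × 306 × 2.13×10⁴ × 5.00×10⁷ = 1.80×10⁻⁸ V²
V_n = √(1.80×10⁻⁸) = 1.34×10⁻⁴ V = 134 µV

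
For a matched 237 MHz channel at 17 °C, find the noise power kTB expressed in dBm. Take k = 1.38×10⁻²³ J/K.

−90.2 dBm

T = 17 °C + 273.15 = 290.15 K
P_n = kTB = 1.38×10⁻²³ × 290.15 × 2.37×10⁸ = 9.49×10⁻¹³ W
In dBm: 10 log₁₀(9.49×10⁻¹³ / 10⁻³) = −90.2 dBm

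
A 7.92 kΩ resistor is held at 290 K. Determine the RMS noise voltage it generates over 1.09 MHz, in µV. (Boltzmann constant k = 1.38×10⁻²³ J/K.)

V_n = √(4kTRB)
4kTRB = 4 × 1.38×10⁻²³ × 290 × 7.92×10³ × 1.09×10⁶ = 1.38×10⁻¹⁰ V²
V_n = √(1.38×10⁻¹⁰) = 1.18×10⁻⁵ V = 11.8 µV

11.8 µV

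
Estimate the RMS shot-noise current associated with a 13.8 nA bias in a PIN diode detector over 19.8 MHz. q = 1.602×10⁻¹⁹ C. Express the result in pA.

296 pA

I_n = √(2qI·B)
2qI·B = 2 × 1.602×10⁻¹⁹ × 1.38×10⁻⁸ × 1.98×10⁷ = 8.75×10⁻²⁰ A²
I_n = √(8.75×10⁻²⁰) = 2.96×10⁻¹⁰ A = 296 pA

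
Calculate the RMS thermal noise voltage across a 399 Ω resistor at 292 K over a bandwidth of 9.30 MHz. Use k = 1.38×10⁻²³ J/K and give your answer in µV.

V_n = √(4kTRB)
4kTRB = 4 × 1.38×10⁻²³ × 292 × 3.99×10² × 9.30×10⁶ = 5.98×10⁻¹¹ V²
V_n = √(5.98×10⁻¹¹) = 7.73×10⁻⁶ V = 7.73 µV

7.73 µV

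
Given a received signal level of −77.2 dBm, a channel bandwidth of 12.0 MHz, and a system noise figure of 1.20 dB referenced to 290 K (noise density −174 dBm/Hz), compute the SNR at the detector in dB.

Noise floor: N = −174 + 10 log₁₀(B) + NF
10 log₁₀(1.20×10⁷) = 70.79 dB
N = −174 + 70.79 + 1.20 = −102.01 dBm
SNR = P_sig − N = −77.2 − (−102.01) = 24.81 dB → 24.8 dB

24.8 dB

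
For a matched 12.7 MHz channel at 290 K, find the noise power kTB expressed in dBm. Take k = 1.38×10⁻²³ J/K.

P_n = kTB = 1.38×10⁻²³ × 290 × 1.27×10⁷ = 5.08×10⁻¹⁴ W
In dBm: 10 log₁₀(5.08×10⁻¹⁴ / 10⁻³) = −102.9 dBm

−102.9 dBm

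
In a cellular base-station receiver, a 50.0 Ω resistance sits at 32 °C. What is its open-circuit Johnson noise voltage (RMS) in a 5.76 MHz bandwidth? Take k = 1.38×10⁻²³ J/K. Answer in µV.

2.20 µV

T = 32 °C + 273.15 = 305.15 K
V_n = √(4kTRB)
4kTRB = 4 × 1.38×10⁻²³ × 305.15 × 5.00×10¹ × 5.76×10⁶ = 4.85×10⁻¹² V²
V_n = √(4.85×10⁻¹²) = 2.20×10⁻⁶ V = 2.20 µV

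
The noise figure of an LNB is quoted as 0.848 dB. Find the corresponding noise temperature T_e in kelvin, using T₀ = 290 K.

F = 10^(0.848/10) = 1.21563
T_e = (F − 1)·T₀ = (1.21563 − 1) × 290 = 62.5 K

62.5 K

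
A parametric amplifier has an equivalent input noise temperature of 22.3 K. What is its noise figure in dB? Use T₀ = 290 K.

0.322 dB

F = 1 + T_e/T₀ = 1 + 22.3/290 = 1.0769
NF = 10 log₁₀(1.0769) = 0.322 dB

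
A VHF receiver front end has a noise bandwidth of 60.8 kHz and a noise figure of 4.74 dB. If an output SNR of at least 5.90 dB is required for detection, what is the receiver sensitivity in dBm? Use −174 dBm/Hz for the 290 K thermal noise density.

Sensitivity = −174 + 10 log₁₀(B) + NF + SNR_min
= −174 + 47.84 + 4.74 + 5.90
= −115.52 dBm → −115.5 dBm

−115.5 dBm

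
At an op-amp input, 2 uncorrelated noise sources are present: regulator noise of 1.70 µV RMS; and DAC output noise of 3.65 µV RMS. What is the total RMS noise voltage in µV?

Uncorrelated sources add in power (mean-square): V_tot = √(ΣV_i²)
V_tot = √[(1.70×10⁻⁶)² + (3.65×10⁻⁶)²] = 4.03×10⁻⁶ V = 4.03 µV

4.03 µV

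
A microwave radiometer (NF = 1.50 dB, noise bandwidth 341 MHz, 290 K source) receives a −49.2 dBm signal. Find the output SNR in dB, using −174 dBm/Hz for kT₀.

38.0 dB

Noise floor: N = −174 + 10 log₁₀(B) + NF
10 log₁₀(3.41×10⁸) = 85.33 dB
N = −174 + 85.33 + 1.50 = −87.17 dBm
SNR = P_sig − N = −49.2 − (−87.17) = 37.97 dB → 38.0 dB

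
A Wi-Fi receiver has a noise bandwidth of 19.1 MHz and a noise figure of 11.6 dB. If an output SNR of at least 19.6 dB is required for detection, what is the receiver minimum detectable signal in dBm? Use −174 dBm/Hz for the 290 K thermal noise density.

−70.0 dBm

Sensitivity = −174 + 10 log₁₀(B) + NF + SNR_min
= −174 + 72.81 + 11.6 + 19.6
= −69.99 dBm → −70.0 dBm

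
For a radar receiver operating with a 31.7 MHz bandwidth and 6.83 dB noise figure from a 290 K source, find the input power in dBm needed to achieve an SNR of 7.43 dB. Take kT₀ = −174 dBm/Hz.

Sensitivity = −174 + 10 log₁₀(B) + NF + SNR_min
= −174 + 75.01 + 6.83 + 7.43
= −84.73 dBm → −84.7 dBm

−84.7 dBm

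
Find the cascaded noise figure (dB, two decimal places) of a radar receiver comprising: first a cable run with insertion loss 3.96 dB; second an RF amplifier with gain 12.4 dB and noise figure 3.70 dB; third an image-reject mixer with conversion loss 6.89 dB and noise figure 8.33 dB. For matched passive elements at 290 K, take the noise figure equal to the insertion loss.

Convert to linear (a loss of L dB is a gain of −L dB): F_i = 10^(NF_i/10), G_i = 10^(G_i,dB/10)
  Stage 1: F_1 = 10^(3.96/10) = 2.489, G_1 = 10^(−3.96/10) = 0.4018
  Stage 2: F_2 = 10^(3.70/10) = 2.344, G_2 = 10^(12.4/10) = 17.38
  Stage 3: F_3 = 10^(8.33/10) = 6.808, G_3 = 10^(−6.89/10) = 0.2046
Friis cascade:
  F = 2.489 + (2.344 − 1)/0.4018 + (6.808 − 1)/6.982 = 6.666
NF = 10 log₁₀(6.666) = 8.24 dB

8.24 dB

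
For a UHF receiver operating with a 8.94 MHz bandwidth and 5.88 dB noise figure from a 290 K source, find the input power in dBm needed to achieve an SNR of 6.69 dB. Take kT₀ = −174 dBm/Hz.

Sensitivity = −174 + 10 log₁₀(B) + NF + SNR_min
= −174 + 69.51 + 5.88 + 6.69
= −91.92 dBm → −91.9 dBm

−91.9 dBm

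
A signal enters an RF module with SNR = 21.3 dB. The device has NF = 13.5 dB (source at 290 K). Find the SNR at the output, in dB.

7.8 dB

By definition F = SNR_in/SNR_out, so in dB: SNR_out = SNR_in − NF
SNR_out = 21.3 − 13.5 = 7.8 dB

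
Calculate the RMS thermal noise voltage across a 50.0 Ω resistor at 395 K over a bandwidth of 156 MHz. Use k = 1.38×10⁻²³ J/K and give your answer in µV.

V_n = √(4kTRB)
4kTRB = 4 × 1.38×10⁻²³ × 395 × 5.00×10¹ × 1.56×10⁸ = 1.70×10⁻¹⁰ V²
V_n = √(1.70×10⁻¹⁰) = 1.30×10⁻⁵ V = 13.0 µV

13.0 µV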